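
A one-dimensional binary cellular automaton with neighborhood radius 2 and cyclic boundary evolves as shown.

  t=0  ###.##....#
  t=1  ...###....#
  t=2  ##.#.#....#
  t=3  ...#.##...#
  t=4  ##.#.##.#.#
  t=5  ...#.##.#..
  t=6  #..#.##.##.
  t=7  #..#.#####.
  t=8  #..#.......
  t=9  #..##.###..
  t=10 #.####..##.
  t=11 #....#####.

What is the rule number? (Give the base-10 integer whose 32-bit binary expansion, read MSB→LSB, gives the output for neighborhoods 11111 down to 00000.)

  ##### -> .   bit 31 = 0  t=7,i=7
  ####. -> .   bit 30 = 0  t=0,i=1
  ###.# -> .   bit 29 = 0  t=0,i=2
  ###.. -> #   bit 28 = 1  t=1,i=5
  ##.## -> #   bit 27 = 1  t=0,i=3
  ##.#. -> .   bit 26 = 0  t=2,i=2
  ##..# -> #   bit 25 = 1  t=9,i=9
  ##... -> .   bit 24 = 0  t=0,i=6
  #.### -> .   bit 23 = 0  t=4,i=10
  #.##. -> #   bit 22 = 1  t=0,i=4
  #.#.# -> #   bit 21 = 1  t=2,i=3
  #.#.. -> #   bit 20 = 1  t=2,i=5
  #..## -> #   bit 19 = 1  t=9,i=2
  #..#. -> .   bit 18 = 0  t=6,i=2
  #...# -> #   bit 17 = 1  t=1,i=1
  #.... -> .   bit 16 = 0  t=0,i=7
  .#### -> .   bit 15 = 0  t=0,i=0
  .###. -> .   bit 14 = 0  t=1,i=4
  .##.# -> #   bit 13 = 1  t=4,i=6
  .##.. -> #   bit 12 = 1  t=0,i=5
  .#.## -> .   bit 11 = 0  t=3,i=4
  .#.#. -> .   bit 10 = 0  t=2,i=4
  .#..# -> .   bit 9 = 0  t=6,i=1
  .#... -> #   bit 8 = 1  t=1,i=0
  ..### -> #   bit 7 = 1  t=0,i=10
  ..##. -> #   bit 6 = 1  t=9,i=3
  ..#.# -> #   bit 5 = 1  t=3,i=3
  ..#.. -> #   bit 4 = 1  t=1,i=10
  ...## -> .   bit 3 = 0  t=0,i=9
  ...#. -> .   bit 2 = 0  t=1,i=9
  ....# -> .   bit 1 = 0  t=0,i=8
  ..... -> #   bit 0 = 1  t=5,i=0
  bits 00011010011110100011000111110001 = 444215793

444215793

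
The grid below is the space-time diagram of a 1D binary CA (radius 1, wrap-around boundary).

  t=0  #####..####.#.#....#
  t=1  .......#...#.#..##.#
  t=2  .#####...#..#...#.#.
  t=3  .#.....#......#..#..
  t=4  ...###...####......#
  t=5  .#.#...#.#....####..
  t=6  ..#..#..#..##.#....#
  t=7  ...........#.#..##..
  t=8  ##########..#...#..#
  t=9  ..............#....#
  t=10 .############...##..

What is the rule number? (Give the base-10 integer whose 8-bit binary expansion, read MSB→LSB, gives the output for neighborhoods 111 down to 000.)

41

  nb ###: next=.  (t=0,i=0, bit7=0)
  nb ##.: next=.  (t=0,i=4, bit6=0)
  nb #.#: next=#  (t=0,i=11, bit5=1)
  nb #..: next=.  (t=0,i=5, bit4=0)
  nb .##: next=#  (t=0,i=7, bit3=1)
  nb .#.: next=.  (t=0,i=12, bit2=0)
  nb ..#: next=.  (t=0,i=6, bit1=0)
  nb ...: next=#  (t=0,i=16, bit0=1)
  bits 00101001 = 41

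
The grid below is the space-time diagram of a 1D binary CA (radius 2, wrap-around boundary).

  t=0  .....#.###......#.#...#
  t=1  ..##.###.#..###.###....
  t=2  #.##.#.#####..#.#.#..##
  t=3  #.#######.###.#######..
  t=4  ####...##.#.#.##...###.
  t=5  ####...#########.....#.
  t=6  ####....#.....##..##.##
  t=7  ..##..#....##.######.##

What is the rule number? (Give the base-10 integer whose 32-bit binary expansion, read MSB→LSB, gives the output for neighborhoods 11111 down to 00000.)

  [31] ##### => .  t=2,i=9
  [30] ####. => #  t=2,i=10
  [29] ###.# => #  t=1,i=7
  [28] ###.. => #  t=0,i=9
  [27] ##.## => .  t=1,i=4
  [26] ##.#. => #  t=1,i=8
  [25] ##..# => #  t=2,i=12
  [24] ##... => .  t=0,i=10
  [23] #.### => #  t=0,i=7
  [22] #.##. => #  t=2,i=2
  [21] #.#.# => #  t=2,i=5
  [20] #.#.. => #  t=0,i=18
  [19] #..## => #  t=1,i=11
  [18] #..#. => .  t=2,i=13
  [17] #...# => .  t=0,i=20
  [16] #.... => .  t=0,i=1
  [15] .#### => #  t=2,i=8
  [14] .###. => .  t=0,i=8
  [13] .##.# => #  t=1,i=3
  [12] .##.. => #  t=4,i=15
  [11] .#.## => #  t=0,i=6
  [10] .#.#. => #  t=0,i=17
  [9] .#..# => #  t=1,i=10
  [8] .#... => .  t=0,i=0
  [7] ..### => .  t=1,i=12
  [6] ..##. => #  t=1,i=2
  [5] ..#.# => #  t=0,i=5
  [4] ..#.. => .  t=0,i=22
  [3] ...## => .  t=1,i=1
  [2] ...#. => .  t=0,i=4
  [1] ....# => #  t=0,i=3
  [0] ..... => #  t=0,i=2
  bits 01110110111110001011111001100011 = 1996013155

1996013155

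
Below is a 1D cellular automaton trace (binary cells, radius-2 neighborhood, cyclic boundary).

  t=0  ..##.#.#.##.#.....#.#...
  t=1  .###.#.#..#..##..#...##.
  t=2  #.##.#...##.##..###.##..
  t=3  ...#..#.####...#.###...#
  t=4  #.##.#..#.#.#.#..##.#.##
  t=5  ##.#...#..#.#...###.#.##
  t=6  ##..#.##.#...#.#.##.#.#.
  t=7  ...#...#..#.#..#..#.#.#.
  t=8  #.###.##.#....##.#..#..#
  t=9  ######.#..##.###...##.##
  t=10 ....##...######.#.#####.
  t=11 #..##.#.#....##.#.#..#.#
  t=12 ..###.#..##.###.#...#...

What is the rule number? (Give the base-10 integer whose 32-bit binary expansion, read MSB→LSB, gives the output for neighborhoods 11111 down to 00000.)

1772970332

  nb #####: next=.  (t=9,i=0, bit31=0)
  nb ####.: next=#  (t=3,i=10, bit30=1)
  nb ###.#: next=#  (t=1,i=3, bit29=1)
  nb ###..: next=.  (t=3,i=11, bit28=0)
  nb ##.##: next=#  (t=2,i=11, bit27=1)
  nb ##.#.: next=.  (t=0,i=4, bit26=0)
  nb ##..#: next=.  (t=1,i=15, bit25=0)
  nb ##...: next=#  (t=3,i=12, bit24=1)
  nb #.###: next=#  (t=3,i=8, bit23=1)
  nb #.##.: next=.  (t=0,i=9, bit22=0)
  nb #.#.#: next=#  (t=0,i=5, bit21=1)
  nb #.#..: next=.  (t=0,i=12, bit20=0)
  nb #..##: next=#  (t=1,i=0, bit19=1)
  nb #..#.: next=#  (t=1,i=9, bit18=1)
  nb #...#: next=.  (t=1,i=19, bit17=0)
  nb #....: next=#  (t=0,i=14, bit16=1)
  nb .####: next=.  (t=3,i=9, bit15=0)
  nb .###.: next=#  (t=1,i=2, bit14=1)
  nb .##.#: next=#  (t=0,i=3, bit13=1)
  nb .##..: next=.  (t=1,i=14, bit12=0)
  nb .#.##: next=.  (t=0,i=8, bit11=0)
  nb .#.#.: next=.  (t=0,i=6, bit10=0)
  nb .#..#: next=.  (t=1,i=8, bit9=0)
  nb .#...: next=#  (t=0,i=13, bit8=1)
  nb ..###: next=.  (t=1,i=1, bit7=0)
  nb ..##.: next=#  (t=0,i=2, bit6=1)
  nb ..#.#: next=.  (t=0,i=18, bit5=0)
  nb ..#..: next=#  (t=1,i=10, bit4=1)
  nb ...##: next=#  (t=0,i=1, bit3=1)
  nb ...#.: next=#  (t=0,i=17, bit2=1)
  nb ....#: next=.  (t=0,i=0, bit1=0)
  nb .....: next=.  (t=0,i=15, bit0=0)
  bits 01101001101011010110000101011100 = 1772970332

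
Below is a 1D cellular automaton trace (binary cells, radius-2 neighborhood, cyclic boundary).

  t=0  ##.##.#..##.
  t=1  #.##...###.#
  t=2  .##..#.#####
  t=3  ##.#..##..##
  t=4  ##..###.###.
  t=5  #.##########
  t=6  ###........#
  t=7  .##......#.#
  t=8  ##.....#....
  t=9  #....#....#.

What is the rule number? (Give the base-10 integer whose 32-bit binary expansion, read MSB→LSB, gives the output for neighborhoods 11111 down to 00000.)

2060077762

  nb #####: next=.  (t=2,i=9, bit31=0)
  nb ####.: next=#  (t=2,i=10, bit30=1)
  nb ###.#: next=#  (t=1,i=9, bit29=1)
  nb ###..: next=#  (t=6,i=2, bit28=1)
  nb ##.##: next=#  (t=0,i=2, bit27=1)
  nb ##.#.: next=.  (t=0,i=5, bit26=0)
  nb ##..#: next=#  (t=2,i=3, bit25=1)
  nb ##...: next=.  (t=1,i=4, bit24=0)
  nb #.###: next=#  (t=2,i=7, bit23=1)
  nb #.##.: next=#  (t=0,i=0, bit22=1)
  nb #.#.#: next=.  (t=7,i=11, bit21=0)
  nb #.#..: next=.  (t=0,i=6, bit20=0)
  nb #..##: next=#  (t=0,i=8, bit19=1)
  nb #..#.: next=.  (t=2,i=4, bit18=0)
  nb #...#: next=#  (t=1,i=5, bit17=1)
  nb #....: next=.  (t=6,i=4, bit16=0)
  nb .####: next=.  (t=2,i=8, bit15=0)
  nb .###.: next=#  (t=1,i=8, bit14=1)
  nb .##.#: next=.  (t=0,i=1, bit13=0)
  nb .##..: next=.  (t=1,i=3, bit12=0)
  nb .#.##: next=#  (t=2,i=6, bit11=1)
  nb .#.#.: next=.  (t=7,i=10, bit10=0)
  nb .#..#: next=#  (t=0,i=7, bit9=1)
  nb .#...: next=.  (t=8,i=8, bit8=0)
  nb ..###: next=#  (t=1,i=7, bit7=1)
  nb ..##.: next=#  (t=0,i=9, bit6=1)
  nb ..#.#: next=.  (t=2,i=5, bit5=0)
  nb ..#..: next=.  (t=8,i=7, bit4=0)
  nb ...##: next=.  (t=1,i=6, bit3=0)
  nb ...#.: next=.  (t=7,i=8, bit2=0)
  nb ....#: next=#  (t=6,i=9, bit1=1)
  nb .....: next=.  (t=6,i=5, bit0=0)
  bits 01111010110010100100101011000010 = 2060077762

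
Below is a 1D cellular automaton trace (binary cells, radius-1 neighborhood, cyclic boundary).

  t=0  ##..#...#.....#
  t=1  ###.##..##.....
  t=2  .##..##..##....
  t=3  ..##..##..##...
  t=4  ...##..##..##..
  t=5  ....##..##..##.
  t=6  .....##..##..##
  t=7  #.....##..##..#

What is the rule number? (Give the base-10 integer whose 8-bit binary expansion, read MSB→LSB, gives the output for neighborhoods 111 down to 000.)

212

  nb ###: next=#  (t=0,i=0, bit7=1)
  nb ##.: next=#  (t=0,i=1, bit6=1)
  nb #.#: next=.  (t=1,i=3, bit5=0)
  nb #..: next=#  (t=0,i=2, bit4=1)
  nb .##: next=.  (t=0,i=14, bit3=0)
  nb .#.: next=#  (t=0,i=4, bit2=1)
  nb ..#: next=.  (t=0,i=3, bit1=0)
  nb ...: next=.  (t=0,i=6, bit0=0)
  bits 11010100 = 212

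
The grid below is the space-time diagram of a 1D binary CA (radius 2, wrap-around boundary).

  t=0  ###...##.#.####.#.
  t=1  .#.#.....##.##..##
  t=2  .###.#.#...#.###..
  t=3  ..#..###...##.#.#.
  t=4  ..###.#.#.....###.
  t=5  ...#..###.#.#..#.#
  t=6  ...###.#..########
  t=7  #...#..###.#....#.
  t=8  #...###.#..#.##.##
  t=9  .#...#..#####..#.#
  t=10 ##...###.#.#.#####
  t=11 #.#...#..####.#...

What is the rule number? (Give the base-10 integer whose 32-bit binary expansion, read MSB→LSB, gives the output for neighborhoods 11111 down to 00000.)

  nb #####: next=.  (t=6,i=12, bit31=0)
  nb ####.: next=#  (t=0,i=13, bit30=1)
  nb ###.#: next=.  (t=0,i=14, bit29=0)
  nb ###..: next=.  (t=0,i=2, bit28=0)
  nb ##.##: next=#  (t=1,i=11, bit27=1)
  nb ##.#.: next=.  (t=0,i=8, bit26=0)
  nb ##..#: next=#  (t=1,i=14, bit25=1)
  nb ##...: next=#  (t=0,i=3, bit24=1)
  nb #.###: next=.  (t=0,i=0, bit23=0)
  nb #.##.: next=.  (t=1,i=12, bit22=0)
  nb #.#.#: next=#  (t=0,i=9, bit21=1)
  nb #.#..: next=#  (t=1,i=3, bit20=1)
  nb #..##: next=#  (t=1,i=15, bit19=1)
  nb #..#.: next=#  (t=5,i=14, bit18=1)
  nb #...#: next=.  (t=0,i=4, bit17=0)
  nb #....: next=#  (t=1,i=5, bit16=1)
  nb .####: next=#  (t=0,i=12, bit15=1)
  nb .###.: next=#  (t=0,i=1, bit14=1)
  nb .##.#: next=.  (t=0,i=7, bit13=0)
  nb .##..: next=#  (t=1,i=13, bit12=1)
  nb .#.##: next=#  (t=0,i=10, bit11=1)
  nb .#.#.: next=#  (t=1,i=2, bit10=1)
  nb .#..#: next=#  (t=3,i=3, bit9=1)
  nb .#...: next=.  (t=1,i=4, bit8=0)
  nb ..###: next=.  (t=2,i=1, bit7=0)
  nb ..##.: next=.  (t=0,i=6, bit6=0)
  nb ..#.#: next=#  (t=2,i=11, bit5=1)
  nb ..#..: next=#  (t=3,i=2, bit4=1)
  nb ...##: next=.  (t=0,i=5, bit3=0)
  nb ...#.: next=.  (t=2,i=10, bit2=0)
  nb ....#: next=#  (t=1,i=7, bit1=1)
  nb .....: next=.  (t=1,i=6, bit0=0)
  bits 01001011001111011101111000110010 = 1262345778

1262345778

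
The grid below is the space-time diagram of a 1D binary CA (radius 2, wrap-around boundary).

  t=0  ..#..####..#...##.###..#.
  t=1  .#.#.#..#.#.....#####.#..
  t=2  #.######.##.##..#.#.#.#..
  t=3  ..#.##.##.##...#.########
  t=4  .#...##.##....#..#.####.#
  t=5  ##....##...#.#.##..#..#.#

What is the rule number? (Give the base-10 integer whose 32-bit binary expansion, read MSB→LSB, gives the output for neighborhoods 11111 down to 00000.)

  ##### -> #   bit 31 = 1  t=1,i=18
  ####. -> .   bit 30 = 0  t=0,i=7
  ###.# -> #   bit 29 = 1  t=1,i=20
  ###.. -> #   bit 28 = 1  t=0,i=8
  ##.## -> #   bit 27 = 1  t=0,i=17
  ##.#. -> .   bit 26 = 0  t=1,i=21
  ##..# -> .   bit 25 = 0  t=0,i=9
  ##... -> .   bit 24 = 0  t=3,i=12
  #.### -> #   bit 23 = 1  t=0,i=18
  #.##. -> .   bit 22 = 0  t=2,i=9
  #.#.# -> #   bit 21 = 1  t=1,i=3
  #.#.. -> #   bit 20 = 1  t=1,i=5
  #..## -> .   bit 19 = 0  t=0,i=4
  #..#. -> #   bit 18 = 1  t=0,i=10
  #...# -> .   bit 17 = 0  t=0,i=0
  #.... -> #   bit 16 = 1  t=1,i=12
  .#### -> .   bit 15 = 0  t=0,i=6
  .###. -> #   bit 14 = 1  t=0,i=19
  .##.# -> #   bit 13 = 1  t=0,i=16
  .##.. -> .   bit 12 = 0  t=2,i=13
  .#.## -> .   bit 11 = 0  t=2,i=1
  .#.#. -> #   bit 10 = 1  t=1,i=2
  .#..# -> #   bit 9 = 1  t=0,i=3
  .#... -> .   bit 8 = 0  t=0,i=12
  ..### -> #   bit 7 = 1  t=0,i=5
  ..##. -> .   bit 6 = 0  t=0,i=15
  ..#.# -> .   bit 5 = 0  t=1,i=1
  ..#.. -> .   bit 4 = 0  t=0,i=2
  ...## -> .   bit 3 = 0  t=0,i=14
  ...#. -> #   bit 2 = 1  t=0,i=1
  ....# -> .   bit 1 = 0  t=1,i=14
  ..... -> #   bit 0 = 1  t=1,i=13
  bits 10111000101101010110011010000101 = 3098896005

3098896005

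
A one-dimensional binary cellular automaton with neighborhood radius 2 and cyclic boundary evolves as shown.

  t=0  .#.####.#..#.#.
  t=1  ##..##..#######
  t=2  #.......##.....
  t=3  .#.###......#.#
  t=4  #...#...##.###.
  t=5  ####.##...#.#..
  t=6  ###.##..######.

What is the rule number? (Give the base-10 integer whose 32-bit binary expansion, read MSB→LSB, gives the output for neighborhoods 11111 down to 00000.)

  #####|.  b31=0 t=1,i=10
  ####.|#  b30=1 t=0,i=5
  ###.#|.  b29=0 t=0,i=6
  ###..|.  b28=0 t=1,i=1
  ##.##|#  b27=1 t=4,i=10
  ##.#.|.  b26=0 t=0,i=7
  ##..#|.  b25=0 t=1,i=2
  ##...|.  b24=0 t=2,i=10
  #.###|.  b23=0 t=0,i=3
  #.##.|#  b22=1 t=5,i=5
  #.#.#|.  b21=0 t=3,i=1
  #.#..|#  b20=1 t=0,i=8
  #..##|.  b19=0 t=1,i=3
  #..#.|#  b18=1 t=0,i=0
  #...#|#  b17=1 t=4,i=2
  #....|.  b16=0 t=2,i=2
  .####|#  b15=1 t=0,i=4
  .###.|#  b14=1 t=3,i=4
  .##.#|.  b13=0 t=4,i=9
  .##..|.  b12=0 t=1,i=5
  .#.##|.  b11=0 t=0,i=2
  .#.#.|#  b10=1 t=0,i=12
  .#..#|#  b9=1 t=0,i=9
  .#...|#  b8=1 t=2,i=1
  ..###|#  b7=1 t=1,i=8
  ..##.|.  b6=0 t=1,i=4
  ..#.#|#  b5=1 t=0,i=1
  ..#..|.  b4=0 t=2,i=0
  ...##|.  b3=0 t=2,i=7
  ...#.|#  b2=1 t=2,i=14
  ....#|.  b1=0 t=2,i=6
  .....|#  b0=1 t=2,i=3
  bits 01001000010101101100011110100101 = 1213646757

1213646757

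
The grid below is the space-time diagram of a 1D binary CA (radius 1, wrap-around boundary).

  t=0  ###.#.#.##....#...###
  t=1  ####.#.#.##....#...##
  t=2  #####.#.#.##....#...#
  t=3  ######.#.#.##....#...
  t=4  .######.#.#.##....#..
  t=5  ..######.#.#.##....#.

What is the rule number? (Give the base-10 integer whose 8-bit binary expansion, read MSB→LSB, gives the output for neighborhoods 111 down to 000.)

  nb ###: next=#  (t=0,i=0, bit7=1)
  nb ##.: next=#  (t=0,i=2, bit6=1)
  nb #.#: next=#  (t=0,i=3, bit5=1)
  nb #..: next=#  (t=0,i=10, bit4=1)
  nb .##: next=.  (t=0,i=8, bit3=0)
  nb .#.: next=.  (t=0,i=4, bit2=0)
  nb ..#: next=.  (t=0,i=13, bit1=0)
  nb ...: next=.  (t=0,i=11, bit0=0)
  bits 11110000 = 240

240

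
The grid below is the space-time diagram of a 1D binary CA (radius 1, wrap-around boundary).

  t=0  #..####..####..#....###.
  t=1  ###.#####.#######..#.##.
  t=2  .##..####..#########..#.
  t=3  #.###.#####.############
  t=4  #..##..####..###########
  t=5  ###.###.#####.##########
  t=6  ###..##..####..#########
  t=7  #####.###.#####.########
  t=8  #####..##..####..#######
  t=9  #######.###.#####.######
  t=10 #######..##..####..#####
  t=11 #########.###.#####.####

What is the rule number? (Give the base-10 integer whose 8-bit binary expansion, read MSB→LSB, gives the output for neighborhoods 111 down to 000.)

214

  nb ###: next=#  (t=0,i=4, bit7=1)
  nb ##.: next=#  (t=0,i=6, bit6=1)
  nb #.#: next=.  (t=0,i=23, bit5=0)
  nb #..: next=#  (t=0,i=1, bit4=1)
  nb .##: next=.  (t=0,i=3, bit3=0)
  nb .#.: next=#  (t=0,i=0, bit2=1)
  nb ..#: next=#  (t=0,i=2, bit1=1)
  nb ...: next=.  (t=0,i=17, bit0=0)
  bits 11010110 = 214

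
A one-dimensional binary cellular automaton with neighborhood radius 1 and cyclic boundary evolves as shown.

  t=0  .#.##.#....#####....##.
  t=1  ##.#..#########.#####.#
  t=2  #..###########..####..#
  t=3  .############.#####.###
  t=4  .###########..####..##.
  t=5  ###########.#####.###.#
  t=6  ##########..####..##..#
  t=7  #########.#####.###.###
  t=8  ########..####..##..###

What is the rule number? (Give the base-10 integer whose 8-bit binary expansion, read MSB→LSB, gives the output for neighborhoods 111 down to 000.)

159

  [7] ### => #  t=0,i=12
  [6] ##. => .  t=0,i=4
  [5] #.# => .  t=0,i=2
  [4] #.. => #  t=0,i=7
  [3] .## => #  t=0,i=3
  [2] .#. => #  t=0,i=1
  [1] ..# => #  t=0,i=0
  [0] ... => #  t=0,i=8
  bits 10011111 = 159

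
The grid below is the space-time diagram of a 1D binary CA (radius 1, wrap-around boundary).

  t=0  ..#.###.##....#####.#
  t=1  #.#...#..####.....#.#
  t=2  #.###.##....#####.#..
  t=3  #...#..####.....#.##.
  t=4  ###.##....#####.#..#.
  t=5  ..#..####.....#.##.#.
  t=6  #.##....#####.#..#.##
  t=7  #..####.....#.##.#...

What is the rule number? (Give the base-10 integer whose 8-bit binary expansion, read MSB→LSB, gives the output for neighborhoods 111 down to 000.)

85

  ###|.  b7=0 t=0,i=5
  ##.|#  b6=1 t=0,i=6
  #.#|.  b5=0 t=0,i=3
  #..|#  b4=1 t=0,i=0
  .##|.  b3=0 t=0,i=4
  .#.|#  b2=1 t=0,i=2
  ..#|.  b1=0 t=0,i=1
  ...|#  b0=1 t=0,i=11
  bits 01010101 = 85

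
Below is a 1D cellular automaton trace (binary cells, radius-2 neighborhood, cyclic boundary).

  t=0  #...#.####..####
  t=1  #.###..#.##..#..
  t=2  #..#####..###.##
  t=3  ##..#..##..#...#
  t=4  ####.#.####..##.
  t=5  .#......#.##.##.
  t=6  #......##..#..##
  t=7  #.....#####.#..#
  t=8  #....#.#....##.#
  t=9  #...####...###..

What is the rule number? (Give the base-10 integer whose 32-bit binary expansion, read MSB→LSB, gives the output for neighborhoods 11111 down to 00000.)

  #####|.  b31=0 t=0,i=14
  ####.|.  b30=0 t=0,i=8
  ###.#|.  b29=0 t=2,i=12
  ###..|#  b28=1 t=0,i=0
  ##.##|.  b27=0 t=2,i=13
  ##.#.|.  b26=0 t=4,i=4
  ##..#|#  b25=1 t=0,i=10
  ##...|.  b24=0 t=0,i=1
  #.###|.  b23=0 t=0,i=6
  #.##.|.  b22=0 t=1,i=9
  #.#.#|.  b21=0 t=4,i=5
  #.#..|#  b20=1 t=7,i=12
  #..##|.  b19=0 t=0,i=11
  #..#.|#  b18=1 t=1,i=6
  #...#|#  b17=1 t=0,i=2
  #....|.  b16=0 t=5,i=3
  .####|#  b15=1 t=0,i=7
  .###.|#  b14=1 t=1,i=3
  .##.#|#  b13=1 t=4,i=14
  .##..|#  b12=1 t=1,i=10
  .#.##|.  b11=0 t=0,i=5
  .#.#.|#  b10=1 t=8,i=6
  .#..#|#  b9=1 t=1,i=14
  .#...|.  b8=0 t=3,i=12
  ..###|.  b7=0 t=0,i=12
  ..##.|#  b6=1 t=3,i=7
  ..#.#|#  b5=1 t=0,i=4
  ..#..|.  b4=0 t=1,i=13
  ...##|#  b3=1 t=3,i=14
  ...#.|#  b2=1 t=0,i=3
  ....#|.  b1=0 t=5,i=6
  .....|.  b0=0 t=5,i=4
  bits 00010010000101101111011001101100 = 303494764

303494764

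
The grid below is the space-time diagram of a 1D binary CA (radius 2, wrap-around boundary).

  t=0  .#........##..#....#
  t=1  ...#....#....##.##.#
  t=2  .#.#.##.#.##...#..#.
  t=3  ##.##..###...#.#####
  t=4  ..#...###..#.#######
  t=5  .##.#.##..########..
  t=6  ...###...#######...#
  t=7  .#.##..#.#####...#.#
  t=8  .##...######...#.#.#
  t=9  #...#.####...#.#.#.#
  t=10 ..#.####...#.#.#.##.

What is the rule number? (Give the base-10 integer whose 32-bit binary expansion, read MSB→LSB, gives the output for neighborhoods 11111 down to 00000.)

2360330930

  nb #####: next=#  (t=3,i=17, bit31=1)
  nb ####.: next=.  (t=3,i=0, bit30=0)
  nb ###.#: next=.  (t=3,i=1, bit29=0)
  nb ###..: next=.  (t=3,i=9, bit28=0)
  nb ##.##: next=#  (t=1,i=15, bit27=1)
  nb ##.#.: next=#  (t=1,i=18, bit26=1)
  nb ##..#: next=.  (t=0,i=12, bit25=0)
  nb ##...: next=.  (t=2,i=12, bit24=0)
  nb #.###: next=#  (t=3,i=15, bit23=1)
  nb #.##.: next=.  (t=1,i=16, bit22=0)
  nb #.#.#: next=#  (t=2,i=3, bit21=1)
  nb #.#..: next=.  (t=0,i=1, bit20=0)
  nb #..##: next=#  (t=3,i=6, bit19=1)
  nb #..#.: next=#  (t=0,i=13, bit18=1)
  nb #...#: next=#  (t=1,i=1, bit17=1)
  nb #....: next=#  (t=0,i=3, bit16=1)
  nb .####: next=#  (t=3,i=16, bit15=1)
  nb .###.: next=#  (t=3,i=8, bit14=1)
  nb .##.#: next=.  (t=1,i=14, bit13=0)
  nb .##..: next=.  (t=0,i=11, bit12=0)
  nb .#.##: next=#  (t=2,i=4, bit11=1)
  nb .#.#.: next=.  (t=0,i=0, bit10=0)
  nb .#..#: next=#  (t=2,i=16, bit9=1)
  nb .#...: next=.  (t=0,i=2, bit8=0)
  nb ..###: next=#  (t=3,i=7, bit7=1)
  nb ..##.: next=.  (t=0,i=10, bit6=0)
  nb ..#.#: next=#  (t=0,i=19, bit5=1)
  nb ..#..: next=#  (t=0,i=14, bit4=1)
  nb ...##: next=.  (t=0,i=9, bit3=0)
  nb ...#.: next=.  (t=0,i=18, bit2=0)
  nb ....#: next=#  (t=0,i=8, bit1=1)
  nb .....: next=.  (t=0,i=4, bit0=0)
  bits 10001100101011111100101010110010 = 2360330930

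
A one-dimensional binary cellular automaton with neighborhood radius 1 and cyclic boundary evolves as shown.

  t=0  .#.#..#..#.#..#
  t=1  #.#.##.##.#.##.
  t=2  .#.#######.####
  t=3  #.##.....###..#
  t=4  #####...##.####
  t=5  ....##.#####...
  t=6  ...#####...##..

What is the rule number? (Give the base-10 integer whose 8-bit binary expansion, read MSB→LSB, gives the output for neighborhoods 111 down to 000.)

  ### -> .   bit 7 = 0  t=2,i=4
  ##. -> #   bit 6 = 1  t=1,i=5
  #.# -> #   bit 5 = 1  t=0,i=0
  #.. -> #   bit 4 = 1  t=0,i=4
  .## -> #   bit 3 = 1  t=1,i=4
  .#. -> .   bit 2 = 0  t=0,i=1
  ..# -> #   bit 1 = 1  t=0,i=5
  ... -> .   bit 0 = 0  t=3,i=5
  bits 01111010 = 122

122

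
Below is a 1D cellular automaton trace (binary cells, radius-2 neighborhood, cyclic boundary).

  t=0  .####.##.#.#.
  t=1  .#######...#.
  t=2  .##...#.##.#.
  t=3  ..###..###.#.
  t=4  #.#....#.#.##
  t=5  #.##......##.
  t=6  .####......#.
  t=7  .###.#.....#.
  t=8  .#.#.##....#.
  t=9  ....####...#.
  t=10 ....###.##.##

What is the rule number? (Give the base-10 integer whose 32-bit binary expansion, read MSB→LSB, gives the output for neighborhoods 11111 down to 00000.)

1775417744

  nb #####: next=.  (t=1,i=3, bit31=0)
  nb ####.: next=#  (t=0,i=3, bit30=1)
  nb ###.#: next=#  (t=0,i=4, bit29=1)
  nb ###..: next=.  (t=1,i=7, bit28=0)
  nb ##.##: next=#  (t=0,i=5, bit27=1)
  nb ##.#.: next=.  (t=0,i=8, bit26=0)
  nb ##..#: next=.  (t=3,i=5, bit25=0)
  nb ##...: next=#  (t=1,i=8, bit24=1)
  nb #.###: next=#  (t=4,i=11, bit23=1)
  nb #.##.: next=#  (t=0,i=6, bit22=1)
  nb #.#.#: next=.  (t=0,i=9, bit21=0)
  nb #.#..: next=#  (t=0,i=11, bit20=1)
  nb #..##: next=.  (t=0,i=0, bit19=0)
  nb #..#.: next=.  (t=8,i=0, bit18=0)
  nb #...#: next=#  (t=1,i=9, bit17=1)
  nb #....: next=.  (t=4,i=4, bit16=0)
  nb .####: next=#  (t=0,i=2, bit15=1)
  nb .###.: next=.  (t=3,i=3, bit14=0)
  nb .##.#: next=#  (t=0,i=7, bit13=1)
  nb .##..: next=#  (t=2,i=2, bit12=1)
  nb .#.##: next=#  (t=2,i=7, bit11=1)
  nb .#.#.: next=.  (t=0,i=10, bit10=0)
  nb .#..#: next=.  (t=0,i=12, bit9=0)
  nb .#...: next=#  (t=3,i=12, bit8=1)
  nb ..###: next=#  (t=0,i=1, bit7=1)
  nb ..##.: next=.  (t=2,i=1, bit6=0)
  nb ..#.#: next=.  (t=2,i=6, bit5=0)
  nb ..#..: next=#  (t=1,i=11, bit4=1)
  nb ...##: next=.  (t=3,i=1, bit3=0)
  nb ...#.: next=.  (t=1,i=10, bit2=0)
  nb ....#: next=.  (t=4,i=5, bit1=0)
  nb .....: next=.  (t=5,i=6, bit0=0)
  bits 01101001110100101011100110010000 = 1775417744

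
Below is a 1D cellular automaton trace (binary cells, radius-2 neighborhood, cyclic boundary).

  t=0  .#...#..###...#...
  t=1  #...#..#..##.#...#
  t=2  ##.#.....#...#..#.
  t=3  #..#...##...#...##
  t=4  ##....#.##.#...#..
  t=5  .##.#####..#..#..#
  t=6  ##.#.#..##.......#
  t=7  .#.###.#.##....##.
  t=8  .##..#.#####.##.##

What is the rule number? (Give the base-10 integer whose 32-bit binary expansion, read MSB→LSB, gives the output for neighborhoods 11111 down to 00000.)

  #####|.  b31=0 t=5,i=6
  ####.|.  b30=0 t=5,i=7
  ###.#|#  b29=1 t=6,i=1
  ###..|#  b28=1 t=0,i=10
  ##.##|#  b27=1 t=5,i=3
  ##.#.|.  b26=0 t=1,i=12
  ##..#|#  b25=1 t=3,i=1
  ##...|#  b24=1 t=0,i=11
  #.###|.  b23=0 t=5,i=4
  #.##.|#  b22=1 t=2,i=0
  #.#.#|#  b21=1 t=6,i=3
  #.#..|#  b20=1 t=1,i=13
  #..##|#  b19=1 t=0,i=7
  #..#.|.  b18=0 t=1,i=6
  #...#|.  b17=0 t=0,i=3
  #....|.  b16=0 t=0,i=16
  .####|#  b15=1 t=5,i=5
  .###.|.  b14=0 t=0,i=9
  .##.#|.  b13=0 t=1,i=11
  .##..|#  b12=1 t=1,i=0
  .#.##|#  b11=1 t=2,i=17
  .#.#.|#  b10=1 t=6,i=4
  .#..#|.  b9=0 t=0,i=6
  .#...|.  b8=0 t=0,i=2
  ..###|.  b7=0 t=0,i=8
  ..##.|.  b6=0 t=1,i=10
  ..#.#|#  b5=1 t=2,i=16
  ..#..|.  b4=0 t=0,i=1
  ...##|#  b3=1 t=1,i=16
  ...#.|#  b2=1 t=0,i=0
  ....#|#  b1=1 t=0,i=17
  .....|.  b0=0 t=2,i=6
  bits 00111011011110001001110000101110 = 997760046

997760046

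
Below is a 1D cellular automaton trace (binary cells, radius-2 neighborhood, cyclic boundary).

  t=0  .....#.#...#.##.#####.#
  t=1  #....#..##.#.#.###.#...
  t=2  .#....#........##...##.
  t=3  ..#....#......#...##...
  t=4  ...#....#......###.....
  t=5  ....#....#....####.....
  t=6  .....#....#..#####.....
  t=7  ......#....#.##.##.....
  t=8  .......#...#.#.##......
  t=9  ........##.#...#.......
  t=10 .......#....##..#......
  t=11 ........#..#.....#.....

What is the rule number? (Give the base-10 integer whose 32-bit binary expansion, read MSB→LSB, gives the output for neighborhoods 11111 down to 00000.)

1489159080

  ##### -> .   bit 31 = 0  t=0,i=18
  ####. -> #   bit 30 = 1  t=0,i=19
  ###.# -> .   bit 29 = 0  t=0,i=20
  ###.. -> #   bit 28 = 1  t=4,i=17
  ##.## -> #   bit 27 = 1  t=0,i=15
  ##.#. -> .   bit 26 = 0  t=0,i=21
  ##..# -> .   bit 25 = 0  t=2,i=22
  ##... -> .   bit 24 = 0  t=2,i=17
  #.### -> #   bit 23 = 1  t=0,i=16
  #.##. -> #   bit 22 = 1  t=0,i=13
  #.#.# -> .   bit 21 = 0  t=1,i=11
  #.#.. -> .   bit 20 = 0  t=0,i=7
  #..## -> .   bit 19 = 0  t=1,i=7
  #..#. -> .   bit 18 = 0  t=2,i=0
  #...# -> #   bit 17 = 1  t=0,i=9
  #.... -> .   bit 16 = 0  t=0,i=1
  .#### -> #   bit 15 = 1  t=0,i=17
  .###. -> #   bit 14 = 1  t=1,i=16
  .##.# -> .   bit 13 = 0  t=0,i=14
  .##.. -> .   bit 12 = 0  t=2,i=16
  .#.## -> .   bit 11 = 0  t=0,i=12
  .#.#. -> .   bit 10 = 0  t=0,i=6
  .#..# -> #   bit 9 = 1  t=1,i=6
  .#... -> #   bit 8 = 1  t=0,i=0
  ..### -> #   bit 7 = 1  t=4,i=15
  ..##. -> .   bit 6 = 0  t=1,i=8
  ..#.# -> #   bit 5 = 1  t=0,i=5
  ..#.. -> .   bit 4 = 0  t=1,i=0
  ...## -> #   bit 3 = 1  t=2,i=14
  ...#. -> .   bit 2 = 0  t=0,i=4
  ....# -> .   bit 1 = 0  t=0,i=3
  ..... -> .   bit 0 = 0  t=0,i=2
  bits 01011000110000101100001110101000 = 1489159080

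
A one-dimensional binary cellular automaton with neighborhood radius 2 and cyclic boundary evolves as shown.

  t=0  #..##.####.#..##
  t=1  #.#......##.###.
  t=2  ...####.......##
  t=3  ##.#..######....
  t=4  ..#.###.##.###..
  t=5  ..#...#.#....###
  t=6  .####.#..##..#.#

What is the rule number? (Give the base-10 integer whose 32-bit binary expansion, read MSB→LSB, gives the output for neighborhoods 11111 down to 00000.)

3041854385

  [31] ##### => #  t=3,i=8
  [30] ####. => .  t=0,i=8
  [29] ###.# => #  t=0,i=9
  [28] ###.. => #  t=0,i=0
  [27] ##.## => .  t=0,i=5
  [26] ##.#. => #  t=0,i=10
  [25] ##..# => .  t=0,i=1
  [24] ##... => #  t=2,i=0
  [23] #.### => .  t=0,i=6
  [22] #.##. => #  t=4,i=8
  [21] #.#.# => .  t=1,i=0
  [20] #.#.. => .  t=0,i=11
  [19] #..## => #  t=0,i=2
  [18] #..#. => #  t=5,i=1
  [17] #...# => #  t=2,i=1
  [16] #.... => #  t=1,i=4
  [15] .#### => .  t=0,i=7
  [14] .###. => .  t=0,i=15
  [13] .##.# => .  t=0,i=4
  [12] .##.. => .  t=2,i=15
  [11] .#.## => .  t=4,i=3
  [10] .#.#. => .  t=1,i=1
  [9] .#..# => #  t=0,i=12
  [8] .#... => #  t=1,i=3
  [7] ..### => #  t=0,i=14
  [6] ..##. => .  t=0,i=3
  [5] ..#.# => #  t=4,i=2
  [4] ..#.. => #  t=5,i=2
  [3] ...## => .  t=1,i=8
  [2] ...#. => .  t=4,i=1
  [1] ....# => .  t=1,i=7
  [0] ..... => #  t=1,i=5
  bits 10110101010011110000001110110001 = 3041854385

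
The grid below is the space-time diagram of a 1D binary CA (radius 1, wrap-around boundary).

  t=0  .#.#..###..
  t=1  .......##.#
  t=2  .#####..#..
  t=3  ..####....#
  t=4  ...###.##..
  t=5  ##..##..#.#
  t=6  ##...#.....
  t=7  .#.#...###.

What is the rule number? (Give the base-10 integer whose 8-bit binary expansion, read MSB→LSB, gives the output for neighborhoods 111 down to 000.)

193

  ### -> #   bit 7 = 1  t=0,i=7
  ##. -> #   bit 6 = 1  t=0,i=8
  #.# -> .   bit 5 = 0  t=0,i=2
  #.. -> .   bit 4 = 0  t=0,i=4
  .## -> .   bit 3 = 0  t=0,i=6
  .#. -> .   bit 2 = 0  t=0,i=1
  ..# -> .   bit 1 = 0  t=0,i=0
  ... -> #   bit 0 = 1  t=0,i=10
  bits 11000001 = 193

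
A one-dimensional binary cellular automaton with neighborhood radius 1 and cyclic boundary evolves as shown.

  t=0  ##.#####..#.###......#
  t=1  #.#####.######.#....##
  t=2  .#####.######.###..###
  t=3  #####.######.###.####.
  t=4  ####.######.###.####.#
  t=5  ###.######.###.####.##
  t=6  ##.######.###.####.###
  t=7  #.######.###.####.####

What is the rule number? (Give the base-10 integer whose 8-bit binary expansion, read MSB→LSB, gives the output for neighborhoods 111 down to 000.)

  nb ###: next=#  (t=0,i=0, bit7=1)
  nb ##.: next=.  (t=0,i=1, bit6=0)
  nb #.#: next=#  (t=0,i=2, bit5=1)
  nb #..: next=#  (t=0,i=8, bit4=1)
  nb .##: next=#  (t=0,i=3, bit3=1)
  nb .#.: next=#  (t=0,i=10, bit2=1)
  nb ..#: next=#  (t=0,i=9, bit1=1)
  nb ...: next=.  (t=0,i=16, bit0=0)
  bits 10111110 = 190

190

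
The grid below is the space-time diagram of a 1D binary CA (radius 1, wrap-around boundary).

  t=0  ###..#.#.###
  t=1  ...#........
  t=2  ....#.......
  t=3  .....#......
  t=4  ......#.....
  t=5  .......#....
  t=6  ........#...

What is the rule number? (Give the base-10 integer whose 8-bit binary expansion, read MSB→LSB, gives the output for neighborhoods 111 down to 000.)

  [7] ### => .  t=0,i=0
  [6] ##. => .  t=0,i=2
  [5] #.# => .  t=0,i=6
  [4] #.. => #  t=0,i=3
  [3] .## => .  t=0,i=9
  [2] .#. => .  t=0,i=5
  [1] ..# => .  t=0,i=4
  [0] ... => .  t=1,i=0
  bits 00010000 = 16

16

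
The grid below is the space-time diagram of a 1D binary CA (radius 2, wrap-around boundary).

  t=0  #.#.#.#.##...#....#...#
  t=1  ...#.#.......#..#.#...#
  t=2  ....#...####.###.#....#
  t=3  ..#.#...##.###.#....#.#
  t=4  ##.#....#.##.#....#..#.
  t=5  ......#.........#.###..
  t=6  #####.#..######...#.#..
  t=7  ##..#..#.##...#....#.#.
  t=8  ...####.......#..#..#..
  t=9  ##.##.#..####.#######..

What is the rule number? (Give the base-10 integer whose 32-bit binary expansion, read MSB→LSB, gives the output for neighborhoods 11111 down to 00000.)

  #####|.  b31=0 t=6,i=2
  ####.|.  b30=0 t=2,i=10
  ###.#|#  b29=1 t=2,i=11
  ###..|#  b28=1 t=5,i=20
  ##.##|#  b27=1 t=2,i=12
  ##.#.|.  b26=0 t=0,i=1
  ##..#|.  b25=0 t=7,i=2
  ##...|.  b24=0 t=0,i=10
  #.###|#  b23=1 t=2,i=13
  #.##.|.  b22=0 t=0,i=8
  #.#.#|.  b21=0 t=0,i=2
  #.#..|.  b20=0 t=1,i=5
  #..##|.  b19=0 t=6,i=8
  #..#.|#  b18=1 t=1,i=15
  #...#|.  b17=0 t=0,i=11
  #....|.  b16=0 t=0,i=15
  .####|#  b15=1 t=2,i=9
  .###.|.  b14=0 t=2,i=14
  .##.#|.  b13=0 t=0,i=0
  .##..|.  b12=0 t=0,i=9
  .#.##|.  b11=0 t=0,i=7
  .#.#.|#  b10=1 t=0,i=3
  .#..#|#  b9=1 t=1,i=14
  .#...|.  b8=0 t=0,i=14
  ..###|#  b7=1 t=2,i=8
  ..##.|#  b6=1 t=0,i=22
  ..#.#|.  b5=0 t=1,i=3
  ..#..|#  b4=1 t=0,i=13
  ...##|.  b3=0 t=0,i=21
  ...#.|.  b2=0 t=0,i=12
  ....#|#  b1=1 t=0,i=16
  .....|#  b0=1 t=1,i=8
  bits 00111000100001001000011011010011 = 948209363

948209363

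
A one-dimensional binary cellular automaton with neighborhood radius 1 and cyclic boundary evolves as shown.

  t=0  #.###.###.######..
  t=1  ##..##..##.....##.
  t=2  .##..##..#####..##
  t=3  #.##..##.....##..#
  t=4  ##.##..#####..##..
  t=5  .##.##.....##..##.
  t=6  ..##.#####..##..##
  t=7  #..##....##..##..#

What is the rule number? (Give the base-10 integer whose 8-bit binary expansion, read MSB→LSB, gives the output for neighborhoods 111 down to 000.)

  ### -> .   bit 7 = 0  t=0,i=3
  ##. -> #   bit 6 = 1  t=0,i=4
  #.# -> #   bit 5 = 1  t=0,i=1
  #.. -> #   bit 4 = 1  t=0,i=16
  .## -> .   bit 3 = 0  t=0,i=2
  .#. -> #   bit 2 = 1  t=0,i=0
  ..# -> .   bit 1 = 0  t=0,i=17
  ... -> #   bit 0 = 1  t=1,i=11
  bits 01110101 = 117

117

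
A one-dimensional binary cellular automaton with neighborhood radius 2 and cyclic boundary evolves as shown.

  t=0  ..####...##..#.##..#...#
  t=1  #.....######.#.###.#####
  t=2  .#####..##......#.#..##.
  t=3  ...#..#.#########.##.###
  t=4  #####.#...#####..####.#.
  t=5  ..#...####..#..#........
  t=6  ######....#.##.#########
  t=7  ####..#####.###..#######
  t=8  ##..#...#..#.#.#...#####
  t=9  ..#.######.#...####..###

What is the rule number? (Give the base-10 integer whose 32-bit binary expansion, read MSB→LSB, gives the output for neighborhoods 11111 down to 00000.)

2337502079

  ##### -> #   bit 31 = 1  t=1,i=8
  ####. -> .   bit 30 = 0  t=0,i=4
  ###.# -> .   bit 29 = 0  t=1,i=11
  ###.. -> .   bit 28 = 0  t=0,i=5
  ##.## -> #   bit 27 = 1  t=1,i=18
  ##.#. -> .   bit 26 = 0  t=1,i=12
  ##..# -> #   bit 25 = 1  t=0,i=11
  ##... -> #   bit 24 = 1  t=0,i=6
  #.### -> .   bit 23 = 0  t=1,i=15
  #.##. -> #   bit 22 = 1  t=0,i=15
  #.#.# -> .   bit 21 = 0  t=1,i=13
  #.#.. -> #   bit 20 = 1  t=2,i=18
  #..## -> .   bit 19 = 0  t=0,i=1
  #..#. -> .   bit 18 = 0  t=0,i=12
  #...# -> #   bit 17 = 1  t=0,i=7
  #.... -> #   bit 16 = 1  t=1,i=2
  .#### -> .   bit 15 = 0  t=0,i=3
  .###. -> #   bit 14 = 1  t=1,i=16
  .##.# -> #   bit 13 = 1  t=3,i=19
  .##.. -> #   bit 12 = 1  t=0,i=10
  .#.## -> .   bit 11 = 0  t=0,i=14
  .#.#. -> .   bit 10 = 0  t=2,i=17
  .#..# -> #   bit 9 = 1  t=0,i=0
  .#... -> #   bit 8 = 1  t=0,i=20
  ..### -> .   bit 7 = 0  t=0,i=2
  ..##. -> #   bit 6 = 1  t=0,i=9
  ..#.# -> #   bit 5 = 1  t=0,i=13
  ..#.. -> #   bit 4 = 1  t=0,i=19
  ...## -> #   bit 3 = 1  t=0,i=8
  ...#. -> #   bit 2 = 1  t=0,i=22
  ....# -> #   bit 1 = 1  t=1,i=4
  ..... -> #   bit 0 = 1  t=1,i=3
  bits 10001011010100110111001101111111 = 2337502079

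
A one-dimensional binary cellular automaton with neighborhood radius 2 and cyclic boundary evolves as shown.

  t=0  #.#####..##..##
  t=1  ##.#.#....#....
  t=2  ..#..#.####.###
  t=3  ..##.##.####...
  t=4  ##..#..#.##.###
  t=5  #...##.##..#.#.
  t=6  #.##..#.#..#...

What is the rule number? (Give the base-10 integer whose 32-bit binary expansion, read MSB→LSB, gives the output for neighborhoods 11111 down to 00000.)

1830001215

  #####|.  b31=0 t=0,i=4
  ####.|#  b30=1 t=0,i=5
  ###.#|#  b29=1 t=0,i=0
  ###..|.  b28=0 t=0,i=6
  ##.##|#  b27=1 t=0,i=1
  ##.#.|#  b26=1 t=1,i=2
  ##..#|.  b25=0 t=0,i=7
  ##...|#  b24=1 t=3,i=12
  #.###|.  b23=0 t=0,i=2
  #.##.|.  b22=0 t=3,i=5
  #.#.#|.  b21=0 t=1,i=3
  #.#..|#  b20=1 t=1,i=5
  #..##|.  b19=0 t=0,i=8
  #..#.|.  b18=0 t=2,i=1
  #...#|#  b17=1 t=5,i=2
  #....|#  b16=1 t=1,i=7
  .####|#  b15=1 t=0,i=3
  .###.|.  b14=0 t=0,i=14
  .##.#|.  b13=0 t=1,i=1
  .##..|#  b12=1 t=0,i=10
  .#.##|#  b11=1 t=2,i=6
  .#.#.|.  b10=0 t=1,i=4
  .#..#|#  b9=1 t=2,i=3
  .#...|.  b8=0 t=1,i=6
  ..###|.  b7=0 t=0,i=13
  ..##.|.  b6=0 t=0,i=9
  ..#.#|#  b5=1 t=2,i=5
  ..#..|#  b4=1 t=1,i=10
  ...##|#  b3=1 t=1,i=14
  ...#.|#  b2=1 t=1,i=9
  ....#|#  b1=1 t=1,i=8
  .....|#  b0=1 t=3,i=14
  bits 01101101000100111001101000111111 = 1830001215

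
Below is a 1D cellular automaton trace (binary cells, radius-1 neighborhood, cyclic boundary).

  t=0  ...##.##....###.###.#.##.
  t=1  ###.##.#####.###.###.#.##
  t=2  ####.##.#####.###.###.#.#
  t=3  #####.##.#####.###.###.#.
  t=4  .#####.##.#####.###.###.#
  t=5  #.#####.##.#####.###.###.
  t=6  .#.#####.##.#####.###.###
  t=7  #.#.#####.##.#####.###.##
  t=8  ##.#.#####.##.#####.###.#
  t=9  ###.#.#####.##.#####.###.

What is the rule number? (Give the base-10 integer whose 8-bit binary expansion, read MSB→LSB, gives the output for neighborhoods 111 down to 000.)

243

  ###|#  b7=1 t=0,i=13
  ##.|#  b6=1 t=0,i=4
  #.#|#  b5=1 t=0,i=5
  #..|#  b4=1 t=0,i=8
  .##|.  b3=0 t=0,i=3
  .#.|.  b2=0 t=0,i=20
  ..#|#  b1=1 t=0,i=2
  ...|#  b0=1 t=0,i=0
  bits 11110011 = 243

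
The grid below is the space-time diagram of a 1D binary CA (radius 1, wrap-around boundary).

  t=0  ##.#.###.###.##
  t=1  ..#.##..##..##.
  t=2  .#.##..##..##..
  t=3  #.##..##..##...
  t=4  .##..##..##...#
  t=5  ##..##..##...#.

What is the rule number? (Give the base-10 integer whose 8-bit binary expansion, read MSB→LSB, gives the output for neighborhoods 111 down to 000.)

42

  [7] ### => .  t=0,i=0
  [6] ##. => .  t=0,i=1
  [5] #.# => #  t=0,i=2
  [4] #.. => .  t=1,i=6
  [3] .## => #  t=0,i=5
  [2] .#. => .  t=0,i=3
  [1] ..# => #  t=1,i=1
  [0] ... => .  t=1,i=0
  bits 00101010 = 42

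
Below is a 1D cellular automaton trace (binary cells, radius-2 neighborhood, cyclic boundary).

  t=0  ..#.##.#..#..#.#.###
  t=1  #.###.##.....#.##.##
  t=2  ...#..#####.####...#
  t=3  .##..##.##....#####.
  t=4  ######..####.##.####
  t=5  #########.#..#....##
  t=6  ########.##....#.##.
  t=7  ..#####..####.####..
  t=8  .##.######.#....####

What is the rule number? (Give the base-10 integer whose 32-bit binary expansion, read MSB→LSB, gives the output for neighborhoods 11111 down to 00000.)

  nb #####: next=#  (t=2,i=8, bit31=1)
  nb ####.: next=#  (t=2,i=9, bit30=1)
  nb ###.#: next=.  (t=1,i=0, bit29=0)
  nb ###..: next=#  (t=0,i=19, bit28=1)
  nb ##.##: next=.  (t=1,i=1, bit27=0)
  nb ##.#.: next=#  (t=0,i=6, bit26=1)
  nb ##..#: next=#  (t=0,i=0, bit25=1)
  nb ##...: next=#  (t=1,i=8, bit24=1)
  nb #.###: next=.  (t=0,i=17, bit23=0)
  nb #.##.: next=#  (t=0,i=4, bit22=1)
  nb #.#.#: next=#  (t=0,i=15, bit21=1)
  nb #.#..: next=#  (t=0,i=7, bit20=1)
  nb #..##: next=#  (t=2,i=5, bit19=1)
  nb #..#.: next=.  (t=0,i=1, bit18=0)
  nb #...#: next=#  (t=2,i=1, bit17=1)
  nb #....: next=#  (t=1,i=9, bit16=1)
  nb .####: next=.  (t=2,i=7, bit15=0)
  nb .###.: next=#  (t=0,i=18, bit14=1)
  nb .##.#: next=.  (t=0,i=5, bit13=0)
  nb .##..: next=#  (t=1,i=7, bit12=1)
  nb .#.##: next=#  (t=0,i=3, bit11=1)
  nb .#.#.: next=.  (t=0,i=14, bit10=0)
  nb .#..#: next=.  (t=0,i=8, bit9=0)
  nb .#...: next=.  (t=2,i=0, bit8=0)
  nb ..###: next=#  (t=2,i=6, bit7=1)
  nb ..##.: next=#  (t=3,i=1, bit6=1)
  nb ..#.#: next=#  (t=0,i=2, bit5=1)
  nb ..#..: next=.  (t=0,i=10, bit4=0)
  nb ...##: next=#  (t=3,i=13, bit3=1)
  nb ...#.: next=#  (t=1,i=12, bit2=1)
  nb ....#: next=.  (t=1,i=11, bit1=0)
  nb .....: next=#  (t=1,i=10, bit0=1)
  bits 11010111011110110101100011101101 = 3615185133

3615185133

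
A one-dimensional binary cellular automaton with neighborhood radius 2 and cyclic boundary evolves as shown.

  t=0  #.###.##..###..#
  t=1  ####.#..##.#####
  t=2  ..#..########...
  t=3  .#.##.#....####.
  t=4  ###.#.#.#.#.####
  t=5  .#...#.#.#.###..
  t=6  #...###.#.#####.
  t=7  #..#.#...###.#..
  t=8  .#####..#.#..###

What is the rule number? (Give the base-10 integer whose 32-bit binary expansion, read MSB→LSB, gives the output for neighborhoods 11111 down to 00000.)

  #####|.  b31=0 t=1,i=0
  ####.|#  b30=1 t=1,i=2
  ###.#|.  b29=0 t=0,i=4
  ###..|#  b28=1 t=0,i=12
  ##.##|#  b27=1 t=0,i=1
  ##.#.|.  b26=0 t=1,i=4
  ##..#|#  b25=1 t=0,i=8
  ##...|#  b24=1 t=2,i=13
  #.###|#  b23=1 t=0,i=2
  #.##.|.  b22=0 t=0,i=6
  #.#.#|.  b21=0 t=4,i=4
  #.#..|#  b20=1 t=1,i=5
  #..##|#  b19=1 t=0,i=9
  #..#.|#  b18=1 t=3,i=0
  #...#|.  b17=0 t=5,i=3
  #....|#  b16=1 t=2,i=14
  .####|#  b15=1 t=1,i=12
  .###.|#  b14=1 t=0,i=3
  .##.#|#  b13=1 t=0,i=0
  .##..|.  b12=0 t=0,i=7
  .#.##|#  b11=1 t=3,i=2
  .#.#.|#  b10=1 t=4,i=5
  .#..#|#  b9=1 t=1,i=6
  .#...|.  b8=0 t=3,i=7
  ..###|.  b7=0 t=0,i=10
  ..##.|#  b6=1 t=0,i=15
  ..#.#|#  b5=1 t=3,i=1
  ..#..|.  b4=0 t=2,i=2
  ...##|#  b3=1 t=3,i=10
  ...#.|#  b2=1 t=2,i=1
  ....#|.  b1=0 t=2,i=0
  .....|.  b0=0 t=2,i=15
  bits 01011011100111011110111001101100 = 1537076844

1537076844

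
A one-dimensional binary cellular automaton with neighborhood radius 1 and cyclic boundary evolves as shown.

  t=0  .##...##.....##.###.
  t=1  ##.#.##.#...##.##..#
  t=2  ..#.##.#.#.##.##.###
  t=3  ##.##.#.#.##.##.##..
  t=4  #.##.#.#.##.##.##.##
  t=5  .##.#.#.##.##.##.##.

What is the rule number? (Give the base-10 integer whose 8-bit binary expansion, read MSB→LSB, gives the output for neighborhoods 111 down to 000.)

  ###|.  b7=0 t=0,i=17
  ##.|.  b6=0 t=0,i=2
  #.#|#  b5=1 t=0,i=15
  #..|#  b4=1 t=0,i=3
  .##|#  b3=1 t=0,i=1
  .#.|.  b2=0 t=1,i=3
  ..#|#  b1=1 t=0,i=0
  ...|.  b0=0 t=0,i=4
  bits 00111010 = 58

58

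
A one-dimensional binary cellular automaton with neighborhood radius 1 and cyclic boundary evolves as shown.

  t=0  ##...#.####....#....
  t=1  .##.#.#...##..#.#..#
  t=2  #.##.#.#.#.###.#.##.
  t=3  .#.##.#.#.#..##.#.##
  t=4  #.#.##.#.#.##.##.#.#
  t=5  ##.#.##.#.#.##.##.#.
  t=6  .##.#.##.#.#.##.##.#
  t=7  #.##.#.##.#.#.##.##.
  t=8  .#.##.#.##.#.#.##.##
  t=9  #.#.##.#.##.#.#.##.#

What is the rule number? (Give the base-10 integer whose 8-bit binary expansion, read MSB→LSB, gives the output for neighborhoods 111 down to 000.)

  [7] ### => .  t=0,i=8
  [6] ##. => #  t=0,i=1
  [5] #.# => #  t=0,i=6
  [4] #.. => #  t=0,i=2
  [3] .## => .  t=0,i=0
  [2] .#. => .  t=0,i=5
  [1] ..# => #  t=0,i=4
  [0] ... => .  t=0,i=3
  bits 01110010 = 114

114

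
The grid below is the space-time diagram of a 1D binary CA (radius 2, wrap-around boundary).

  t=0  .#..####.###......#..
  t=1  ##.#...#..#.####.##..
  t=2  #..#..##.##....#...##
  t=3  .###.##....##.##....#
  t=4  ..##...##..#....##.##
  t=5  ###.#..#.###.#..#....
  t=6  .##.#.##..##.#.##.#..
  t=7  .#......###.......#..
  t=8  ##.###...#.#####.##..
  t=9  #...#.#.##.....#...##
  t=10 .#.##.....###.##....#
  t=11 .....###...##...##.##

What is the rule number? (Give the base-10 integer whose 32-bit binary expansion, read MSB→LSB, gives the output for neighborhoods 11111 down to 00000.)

589119605

  #####|.  b31=0 t=8,i=13
  ####.|.  b30=0 t=0,i=6
  ###.#|#  b29=1 t=0,i=7
  ###..|.  b28=0 t=0,i=11
  ##.##|.  b27=0 t=0,i=8
  ##.#.|.  b26=0 t=1,i=2
  ##..#|#  b25=1 t=1,i=19
  ##...|#  b24=1 t=0,i=12
  #.###|.  b23=0 t=0,i=9
  #.##.|.  b22=0 t=1,i=17
  #.#.#|.  b21=0 t=6,i=4
  #.#..|#  b20=1 t=1,i=3
  #..##|#  b19=1 t=0,i=3
  #..#.|#  b18=1 t=1,i=9
  #...#|.  b17=0 t=0,i=20
  #....|#  b16=1 t=0,i=13
  .####|.  b15=0 t=0,i=5
  .###.|#  b14=1 t=0,i=10
  .##.#|.  b13=0 t=1,i=1
  .##..|.  b12=0 t=1,i=18
  .#.##|.  b11=0 t=1,i=11
  .#.#.|.  b10=0 t=9,i=5
  .#..#|.  b9=0 t=0,i=2
  .#...|.  b8=0 t=0,i=19
  ..###|.  b7=0 t=0,i=4
  ..##.|#  b6=1 t=1,i=0
  ..#.#|#  b5=1 t=1,i=10
  ..#..|#  b4=1 t=0,i=1
  ...##|.  b3=0 t=2,i=18
  ...#.|#  b2=1 t=0,i=0
  ....#|.  b1=0 t=0,i=16
  .....|#  b0=1 t=0,i=14
  bits 00100011000111010100000001110101 = 589119605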